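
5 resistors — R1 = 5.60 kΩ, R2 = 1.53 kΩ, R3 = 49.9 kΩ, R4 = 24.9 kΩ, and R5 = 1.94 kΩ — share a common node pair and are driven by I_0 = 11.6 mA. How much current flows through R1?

I ≈ 1.47 mA

ΣG = 1/5.60 + 1/1.53 + 1/49.9 + 1/24.9 + 1/1.94 = 1.408.
R1 takes the fraction G_k/ΣG = 0.1786/1.408 = 0.1268, so I = 11.6 × 0.1268 = 1.471 mA.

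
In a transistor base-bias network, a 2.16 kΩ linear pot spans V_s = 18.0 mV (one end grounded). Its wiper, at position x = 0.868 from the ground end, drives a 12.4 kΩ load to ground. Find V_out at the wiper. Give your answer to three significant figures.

The pot divides into 0.2851 kΩ above the wiper and 1.875 kΩ below.
R_L loads the lower segment: effective lower R = 1.629 kΩ.
V_out = 18.0 × 1.629/(0.2851 + 1.629) = 15.32 mV.

V_out ≈ 15.3 mV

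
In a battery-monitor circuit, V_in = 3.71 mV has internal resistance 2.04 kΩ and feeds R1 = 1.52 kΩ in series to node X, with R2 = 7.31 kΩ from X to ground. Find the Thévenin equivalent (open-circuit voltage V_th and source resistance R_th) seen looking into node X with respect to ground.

R1' = 2.04 + 1.52 = 3.560 kΩ (source resistance + R1).
Open-circuit (no load on X): V_th = V_in · R2/(R1' + R2) = 3.71 × 7.31/(3.560 + 7.31) = 2.495 mV.
With V_in suppressed (replaced by a short), R_th = R1' ‖ R2 = (3.560 × 7.31)/(3.560 + 7.31) = 2.394 kΩ.

V_th ≈ 2.49 mV, R_th ≈ 2.39 kΩ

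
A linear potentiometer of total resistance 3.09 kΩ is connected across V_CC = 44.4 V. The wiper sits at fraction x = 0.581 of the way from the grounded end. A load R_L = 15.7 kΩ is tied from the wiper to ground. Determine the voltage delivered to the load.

V_out ≈ 24.6 V

The pot divides into 1.295 kΩ above the wiper and 1.795 kΩ below.
Lower segment in parallel with the load: 1.795 ‖ 15.7 = 1.611 kΩ.
V_out = 44.4 × 1.611/(1.295 + 1.611) = 24.62 V.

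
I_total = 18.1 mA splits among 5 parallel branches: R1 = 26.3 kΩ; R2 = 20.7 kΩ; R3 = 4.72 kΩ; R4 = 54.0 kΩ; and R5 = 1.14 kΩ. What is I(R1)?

I ≈ 0.576 mA

Conductances: ΣG = 1/26.3 + 1/20.7 + 1/4.72 + 1/54.0 + 1/1.14 = 1.194 (1/kΩ).
Current divider: I(R1) = I_total · G_k/ΣG = 18.1 × (0.03802/1.194) = 18.1 × 0.03185 = 0.5764 mA.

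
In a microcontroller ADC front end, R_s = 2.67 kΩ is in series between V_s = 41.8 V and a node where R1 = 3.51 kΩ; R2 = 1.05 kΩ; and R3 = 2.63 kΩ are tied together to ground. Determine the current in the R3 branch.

Equivalent of the parallel group: R_p = 0.6182 kΩ.
Node voltage V_A = V_s · R_p/(R_s + R_p) = 41.8 × 0.1880 = 7.859 V.
I(R3) = V_A / R3 = 7.859/2.63 = 2.988 mA.

I ≈ 2.99 mA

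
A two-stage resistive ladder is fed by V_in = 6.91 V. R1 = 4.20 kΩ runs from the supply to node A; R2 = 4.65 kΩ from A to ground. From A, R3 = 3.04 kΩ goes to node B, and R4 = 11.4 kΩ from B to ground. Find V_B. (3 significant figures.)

V_B ≈ 2.49 V

The second stage (R3 + R4 = 14.44 kΩ) loads node A in parallel with R2.
R2 ‖ (R3+R4) = 3.517 kΩ.
So V_A = 6.91 × 0.4558 = 3.149 V.
V_B = V_A × 0.7895 = 2.486 V.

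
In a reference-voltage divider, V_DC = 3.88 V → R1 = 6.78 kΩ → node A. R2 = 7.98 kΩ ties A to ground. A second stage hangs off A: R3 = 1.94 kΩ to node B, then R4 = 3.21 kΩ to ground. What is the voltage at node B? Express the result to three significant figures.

The second stage (R3 + R4 = 5.150 kΩ) loads node A in parallel with R2.
Effective lower resistance at A: R2 ‖ 5.150 = 3.130 kΩ.
So V_A = 3.88 × 0.3158 = 1.225 V.
Then the unloaded second divider: V_B = V_A × R4/(R3+R4) = 1.225 × 0.6233 = 0.7638 V.

V_B ≈ 0.764 V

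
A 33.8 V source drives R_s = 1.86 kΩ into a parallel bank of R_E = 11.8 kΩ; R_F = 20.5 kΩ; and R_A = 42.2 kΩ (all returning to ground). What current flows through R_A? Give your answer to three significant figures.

I ≈ 0.620 mA

Equivalent of the parallel group: R_p = 6.360 kΩ.
V_A by voltage divider: V_A = 33.8 × 6.360/(1.86 + 6.360) = 26.15 V.
I(R_A) = V_A / R_A = 26.15/42.2 = 0.6197 mA.
(Equivalently: I_total = 4.112 mA, then current-divider fraction G_k/ΣG = 0.1507.)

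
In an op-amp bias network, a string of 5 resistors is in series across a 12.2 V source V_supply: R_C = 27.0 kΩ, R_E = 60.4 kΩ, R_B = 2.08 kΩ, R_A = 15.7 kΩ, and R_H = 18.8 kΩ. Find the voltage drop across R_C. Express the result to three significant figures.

V ≈ 2.66 V

Total series resistance ΣR = 27.0 + 60.4 + 2.08 + 15.7 + 18.8 = 124.0 kΩ.
By the voltage-divider rule, V = 12.2 × 27.00/124.0 = 2.657 V.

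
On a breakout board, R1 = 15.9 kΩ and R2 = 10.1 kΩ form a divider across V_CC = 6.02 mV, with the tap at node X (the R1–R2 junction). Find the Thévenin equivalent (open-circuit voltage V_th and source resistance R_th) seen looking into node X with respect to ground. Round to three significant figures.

Open-circuit (no load on X): V_th = V_CC · R2/(R1 + R2) = 6.02 × 10.1/(15.90 + 10.1) = 2.339 mV.
Looking into X with the source shorted: R_th = R1·R2/(R1+R2) = 15.90 × 10.1/26.00 = 6.177 kΩ.

V_th ≈ 2.34 mV, R_th ≈ 6.18 kΩ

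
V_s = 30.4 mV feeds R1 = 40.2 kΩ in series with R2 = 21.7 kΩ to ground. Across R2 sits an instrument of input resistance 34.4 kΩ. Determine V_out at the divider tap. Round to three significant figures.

First combine the lower leg with the load: R2 ‖ R_L = 13.31 kΩ.
Now apply the divider: V_out = 30.4 × 0.2487 = 7.560 mV.
(Unloaded it would be 10.7 mV; the load pulls it down.)

V_out ≈ 7.56 mV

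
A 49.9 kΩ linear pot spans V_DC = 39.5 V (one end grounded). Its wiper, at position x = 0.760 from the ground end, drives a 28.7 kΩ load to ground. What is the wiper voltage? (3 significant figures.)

Split the track: R_lower = x·R_p = 37.92 kΩ, R_upper = (1−x)·R_p = 11.98 kΩ.
Lower segment in parallel with the load: 37.92 ‖ 28.7 = 16.34 kΩ.
Loaded-divider output: V_out = 39.5 × 0.5770 = 22.79 V.

V_out ≈ 22.8 V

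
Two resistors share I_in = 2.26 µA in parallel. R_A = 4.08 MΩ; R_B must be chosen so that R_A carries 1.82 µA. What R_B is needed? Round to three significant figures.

Two-branch current divider: I_A = I_in · R_B/(R_A + R_B).
1.82/2.26 = R_B/(R_A + R_B) → R_B = R_A · (0.8053)/(1 − 0.8053) = 4.08 × 4.136 = 16.88 MΩ.

R_B ≈ 16.9 MΩ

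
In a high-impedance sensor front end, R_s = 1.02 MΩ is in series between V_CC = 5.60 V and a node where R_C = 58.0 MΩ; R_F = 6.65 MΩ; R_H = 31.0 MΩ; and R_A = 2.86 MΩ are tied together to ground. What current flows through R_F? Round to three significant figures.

Equivalent of the parallel group: R_p = 1.820 MΩ.
Node voltage V_A = V_CC · R_p/(R_s + R_p) = 5.60 × 0.6408 = 3.589 V.
I(R_F) = V_A / R_F = 3.589/6.65 = 0.5396 µA.

I ≈ 0.540 µA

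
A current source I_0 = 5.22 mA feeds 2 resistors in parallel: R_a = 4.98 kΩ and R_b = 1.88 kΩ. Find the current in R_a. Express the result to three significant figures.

With just two branches, the current splits inversely with resistance.
So I = 5.22 × 1.88/6.860 = 1.431 mA.

I ≈ 1.43 mA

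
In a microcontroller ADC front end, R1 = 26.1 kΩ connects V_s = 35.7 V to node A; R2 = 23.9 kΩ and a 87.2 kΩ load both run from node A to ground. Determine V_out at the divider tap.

V_out ≈ 14.9 V

First combine the lower leg with the load: R2 ‖ R_L = 18.76 kΩ.
Now apply the divider: V_out = 35.7 × 0.4182 = 14.93 V.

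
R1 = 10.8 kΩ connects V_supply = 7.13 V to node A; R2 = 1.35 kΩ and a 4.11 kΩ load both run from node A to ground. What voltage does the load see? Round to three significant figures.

V_out ≈ 0.613 V

First combine the lower leg with the load: R2 ‖ R_L = 1.016 kΩ.
Voltage divider with the loaded lower leg: V_out = 7.13 × 1.016/(10.8 + 1.016) = 7.13 × 0.08600 = 0.6132 V.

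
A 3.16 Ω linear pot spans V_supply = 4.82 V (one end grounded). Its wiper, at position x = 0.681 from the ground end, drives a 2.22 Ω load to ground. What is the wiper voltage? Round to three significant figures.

Split the track: R_lower = x·R_p = 2.152 Ω, R_upper = (1−x)·R_p = 1.008 Ω.
(x·R_p) ‖ R_L = 1.093 Ω.
V_out = 4.82 × 1.093/(1.008 + 1.093) = 2.507 V.

V_out ≈ 2.51 V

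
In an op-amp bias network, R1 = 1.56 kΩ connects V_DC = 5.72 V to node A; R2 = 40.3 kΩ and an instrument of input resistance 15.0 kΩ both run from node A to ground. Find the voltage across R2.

V_out ≈ 5.01 V

The load sits in parallel with R2, giving an effective lower resistance R2' = R2·R_L/(R2+R_L) = 10.93 kΩ.
Voltage divider with the loaded lower leg: V_out = 5.72 × 10.93/(1.56 + 10.93) = 5.72 × 0.8751 = 5.006 V.
(Unloaded it would be 5.51 V; the load pulls it down.)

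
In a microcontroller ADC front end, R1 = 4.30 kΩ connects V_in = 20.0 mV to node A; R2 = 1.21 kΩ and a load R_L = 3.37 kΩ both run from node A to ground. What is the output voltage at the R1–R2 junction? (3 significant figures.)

The load sits in parallel with R2, giving an effective lower resistance R2' = R2·R_L/(R2+R_L) = 0.8903 kΩ.
Then V_out = V_in · R2'/(R1 + R2') = 20.0 × 0.8903/5.190 = 3.431 mV.

V_out ≈ 3.43 mV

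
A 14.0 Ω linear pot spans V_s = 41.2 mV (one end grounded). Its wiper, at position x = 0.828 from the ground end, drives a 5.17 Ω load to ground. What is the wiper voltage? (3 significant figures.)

The pot divides into 2.408 Ω above the wiper and 11.59 Ω below.
Lower segment in parallel with the load: 11.59 ‖ 5.17 = 3.575 Ω.
Loaded-divider output: V_out = 41.2 × 0.5976 = 24.62 mV.
(Unloaded: V_out = x·V_s = 34.1 mV.)

V_out ≈ 24.6 mV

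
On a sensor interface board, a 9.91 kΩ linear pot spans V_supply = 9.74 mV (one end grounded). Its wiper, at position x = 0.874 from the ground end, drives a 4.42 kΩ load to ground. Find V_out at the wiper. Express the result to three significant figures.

The pot divides into 1.249 kΩ above the wiper and 8.661 kΩ below.
(x·R_p) ‖ R_L = 2.927 kΩ.
V_out = 9.74 × 2.927/(1.249 + 2.927) = 6.827 mV.

V_out ≈ 6.83 mV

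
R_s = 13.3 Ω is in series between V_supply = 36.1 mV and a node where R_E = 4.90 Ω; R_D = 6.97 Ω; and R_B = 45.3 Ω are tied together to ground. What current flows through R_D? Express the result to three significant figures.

Parallel bank: R_p = 1/(1/4.90 + 1/6.97 + 1/45.3) = 2.705 Ω.
V_A = 36.1 × 2.705/16.01 = 6.102 mV.
I(R_D) = V_A / R_D = 6.102/6.97 = 0.8755 mA.

I ≈ 0.875 mA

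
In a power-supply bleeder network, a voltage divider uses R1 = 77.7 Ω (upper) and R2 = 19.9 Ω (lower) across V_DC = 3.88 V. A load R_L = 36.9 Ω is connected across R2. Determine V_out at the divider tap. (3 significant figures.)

First combine the lower leg with the load: R2 ‖ R_L = 12.93 Ω.
Now apply the divider: V_out = 3.88 × 0.1426 = 0.5535 V.

V_out ≈ 0.553 V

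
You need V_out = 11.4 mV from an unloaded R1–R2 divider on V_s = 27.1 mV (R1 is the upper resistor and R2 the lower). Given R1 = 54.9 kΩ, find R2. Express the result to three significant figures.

R2 ≈ 39.9 kΩ

The divider ratio is R2/(R1+R2) = 11.4/27.1 = 0.4207.
So R2 = R1 · V_out/(V_s − V_out) = 54.9 × 11.4/(27.1 − 11.4) = 54.9 × 0.7261 = 39.86 kΩ.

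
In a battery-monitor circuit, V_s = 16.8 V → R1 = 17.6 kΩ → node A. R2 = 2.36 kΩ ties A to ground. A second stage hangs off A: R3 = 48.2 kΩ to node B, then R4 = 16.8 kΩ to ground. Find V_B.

V_B ≈ 0.497 V

The second stage (R3 + R4 = 65.00 kΩ) loads node A in parallel with R2.
Effective lower resistance at A: R2 ‖ 65.00 = 2.277 kΩ.
V_A = 16.8 × 2.277/(17.6 + 2.277) = 1.925 V.
Stage 2 is unloaded, so V_B = V_A · R4/(R3+R4) = 1.925 × 16.8/65.00 = 0.4975 V.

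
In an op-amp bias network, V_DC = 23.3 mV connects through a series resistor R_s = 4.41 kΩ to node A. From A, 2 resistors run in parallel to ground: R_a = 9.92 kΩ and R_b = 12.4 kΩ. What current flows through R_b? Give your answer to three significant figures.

I ≈ 1.04 µA

Parallel bank: R_p = 1/(1/9.92 + 1/12.4) = 5.511 kΩ.
V_A by voltage divider: V_A = 23.3 × 5.511/(4.41 + 5.511) = 12.94 mV.
Branch current I = V_A/R_b = 12.94/12.4 = 1.044 µA.
(Equivalently: I_total = 2.349 µA, then current-divider fraction G_k/ΣG = 0.4444.)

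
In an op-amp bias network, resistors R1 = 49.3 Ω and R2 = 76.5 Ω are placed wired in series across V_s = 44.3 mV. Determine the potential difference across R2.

V ≈ 26.9 mV

Total series resistance ΣR = 49.3 + 76.5 = 125.8 Ω.
V = V_s · R/ΣR = 44.3 × 0.6081 = 26.94 mV.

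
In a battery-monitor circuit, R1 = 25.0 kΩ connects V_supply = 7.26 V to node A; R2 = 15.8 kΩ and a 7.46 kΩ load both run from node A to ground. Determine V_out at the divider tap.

First combine the lower leg with the load: R2 ‖ R_L = 5.067 kΩ.
Now apply the divider: V_out = 7.26 × 0.1685 = 1.224 V.

V_out ≈ 1.22 V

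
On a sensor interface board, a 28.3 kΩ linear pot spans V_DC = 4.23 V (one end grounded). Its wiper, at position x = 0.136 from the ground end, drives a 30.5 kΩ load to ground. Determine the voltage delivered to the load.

V_out ≈ 0.519 V

The pot divides into 24.45 kΩ above the wiper and 3.849 kΩ below.
R_L loads the lower segment: effective lower R = 3.418 kΩ.
Loaded-divider output: V_out = 4.23 × 0.1226 = 0.5187 V.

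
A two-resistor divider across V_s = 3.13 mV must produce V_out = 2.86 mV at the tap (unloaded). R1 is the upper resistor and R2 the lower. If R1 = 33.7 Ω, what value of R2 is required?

R2 ≈ 357 Ω

Required fraction k = V_out/V_s = 0.9137.
Rearranging, R2 = R1·k/(1−k) = 33.7 × 10.59 = 357.0 Ω.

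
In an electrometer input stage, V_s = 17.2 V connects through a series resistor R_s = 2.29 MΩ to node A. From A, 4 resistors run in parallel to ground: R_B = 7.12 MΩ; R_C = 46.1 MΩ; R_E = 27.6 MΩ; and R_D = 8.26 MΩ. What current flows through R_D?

Combine the parallel branches: R_p = (1/7.12 + 1/46.1 + 1/27.6 + 1/8.26)⁻¹ = 3.130 MΩ.
V_A = 17.2 × 3.130/5.420 = 9.934 V.
Branch current I = V_A/R_D = 9.934/8.26 = 1.203 µA.
(Check via current divider: I_total = 3.173 µA; share G_k/ΣG = 0.3790 → same result.)

I ≈ 1.20 µA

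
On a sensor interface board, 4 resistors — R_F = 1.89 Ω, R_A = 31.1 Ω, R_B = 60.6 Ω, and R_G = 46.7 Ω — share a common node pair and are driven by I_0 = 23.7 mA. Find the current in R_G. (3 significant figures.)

Conductances: ΣG = 1/1.89 + 1/31.1 + 1/60.6 + 1/46.7 = 0.5992 (1/Ω).
Current divider: I(R_G) = I_0 · G_k/ΣG = 23.7 × (0.02141/0.5992) = 23.7 × 0.03574 = 0.8470 mA.

I ≈ 0.847 mA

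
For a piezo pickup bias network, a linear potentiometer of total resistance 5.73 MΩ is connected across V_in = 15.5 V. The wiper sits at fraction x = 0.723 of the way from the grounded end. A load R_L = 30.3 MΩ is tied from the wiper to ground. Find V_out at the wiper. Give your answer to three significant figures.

V_out ≈ 10.8 V

Split the track: R_lower = x·R_p = 4.143 MΩ, R_upper = (1−x)·R_p = 1.587 MΩ.
R_L loads the lower segment: effective lower R = 3.644 MΩ.
Loaded-divider output: V_out = 15.5 × 0.6966 = 10.80 V.
(Unloaded: V_out = x·V_in = 11.2 V.)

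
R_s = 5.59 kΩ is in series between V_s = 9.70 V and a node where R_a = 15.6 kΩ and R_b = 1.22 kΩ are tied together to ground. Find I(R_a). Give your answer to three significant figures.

I ≈ 0.105 mA

Parallel bank: R_p = 1/(1/15.6 + 1/1.22) = 1.132 kΩ.
V_A = 9.70 × 1.132/6.722 = 1.633 V.
I(R_a) = V_A / R_a = 1.633/15.6 = 0.1047 mA.
(Check via current divider: I_total = 1.443 mA; share G_k/ΣG = 0.07253 → same result.)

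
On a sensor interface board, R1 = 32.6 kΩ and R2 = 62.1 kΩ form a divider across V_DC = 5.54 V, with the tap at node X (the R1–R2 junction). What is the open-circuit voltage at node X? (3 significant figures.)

With X open, the divider is unloaded: V_th = 5.54 × 62.1/94.70 = 3.633 V.

V_th ≈ 3.63 V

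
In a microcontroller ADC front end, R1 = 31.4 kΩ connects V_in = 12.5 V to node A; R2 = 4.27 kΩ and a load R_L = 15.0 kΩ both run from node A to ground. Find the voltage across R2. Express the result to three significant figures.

V_out ≈ 1.20 V

R2 ‖ R_L = (4.27 × 15.0)/(4.27 + 15.0) = 3.324 kΩ.
Voltage divider with the loaded lower leg: V_out = 12.5 × 3.324/(31.4 + 3.324) = 12.5 × 0.09572 = 1.197 V.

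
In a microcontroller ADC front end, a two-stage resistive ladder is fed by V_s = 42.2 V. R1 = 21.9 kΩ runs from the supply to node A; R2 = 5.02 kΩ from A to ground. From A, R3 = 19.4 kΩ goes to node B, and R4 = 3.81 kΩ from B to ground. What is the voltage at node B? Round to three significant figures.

V_B ≈ 1.10 V

Node A sees R2 in parallel with the series input of stage 2, R3 + R4 = 23.21 kΩ.
Effective lower resistance at A: R2 ‖ 23.21 = 4.127 kΩ.
First divider: V_A = V_s · 4.127/(21.9 + 4.127) = 6.692 V.
Then the unloaded second divider: V_B = V_A × R4/(R3+R4) = 6.692 × 0.1642 = 1.099 V.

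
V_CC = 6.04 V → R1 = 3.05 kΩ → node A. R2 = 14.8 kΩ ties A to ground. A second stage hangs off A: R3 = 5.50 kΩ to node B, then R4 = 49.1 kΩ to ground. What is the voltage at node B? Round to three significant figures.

V_B ≈ 4.30 V

Looking into the second stage from A: R3 + R4 = 54.60 kΩ appears in parallel with R2.
Effective lower resistance at A: R2 ‖ 54.60 = 11.64 kΩ.
First divider: V_A = V_CC · 11.64/(3.05 + 11.64) = 4.786 V.
V_B = V_A × 0.8993 = 4.304 V.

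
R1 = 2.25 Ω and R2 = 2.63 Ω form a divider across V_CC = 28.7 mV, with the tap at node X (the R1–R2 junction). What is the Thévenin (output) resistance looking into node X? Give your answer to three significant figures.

R_th ≈ 1.21 Ω

Zeroing V_CC shorts the top of R1 to ground, so R_th = R1 ‖ R2 = 1.213 Ω.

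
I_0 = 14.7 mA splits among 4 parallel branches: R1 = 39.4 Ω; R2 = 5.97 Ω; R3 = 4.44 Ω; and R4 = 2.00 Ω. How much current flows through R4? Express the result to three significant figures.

Conductances: ΣG = 1/39.4 + 1/5.97 + 1/4.44 + 1/2.00 = 0.9181 (1/Ω).
R4 takes the fraction G_k/ΣG = 0.5000/0.9181 = 0.5446, so I = 14.7 × 0.5446 = 8.006 mA.

I ≈ 8.01 mA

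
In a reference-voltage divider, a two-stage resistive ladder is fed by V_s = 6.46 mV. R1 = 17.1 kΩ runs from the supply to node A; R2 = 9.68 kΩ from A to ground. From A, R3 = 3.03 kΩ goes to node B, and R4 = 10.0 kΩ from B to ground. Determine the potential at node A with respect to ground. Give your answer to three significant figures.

The second stage (R3 + R4 = 13.03 kΩ) loads node A in parallel with R2.
Effective lower resistance at A: R2 ‖ 13.03 = 5.554 kΩ.
So V_A = 6.46 × 0.2452 = 1.584 mV.

V_A ≈ 1.58 mV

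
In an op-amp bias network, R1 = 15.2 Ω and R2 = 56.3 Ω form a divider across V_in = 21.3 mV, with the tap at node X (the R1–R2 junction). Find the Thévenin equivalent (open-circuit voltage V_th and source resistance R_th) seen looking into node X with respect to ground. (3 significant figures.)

V_th ≈ 16.8 mV, R_th ≈ 12.0 Ω

Open-circuit (no load on X): V_th = V_in · R2/(R1 + R2) = 21.3 × 56.3/(15.20 + 56.3) = 16.77 mV.
Zeroing V_in shorts the top of R1 to ground, so R_th = R1 ‖ R2 = 11.97 Ω.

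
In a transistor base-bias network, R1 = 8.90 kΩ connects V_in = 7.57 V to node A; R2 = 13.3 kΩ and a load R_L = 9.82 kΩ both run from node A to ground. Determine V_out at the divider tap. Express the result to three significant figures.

R2 ‖ R_L = (13.3 × 9.82)/(13.3 + 9.82) = 5.649 kΩ.
Voltage divider with the loaded lower leg: V_out = 7.57 × 5.649/(8.90 + 5.649) = 7.57 × 0.3883 = 2.939 V.

V_out ≈ 2.94 V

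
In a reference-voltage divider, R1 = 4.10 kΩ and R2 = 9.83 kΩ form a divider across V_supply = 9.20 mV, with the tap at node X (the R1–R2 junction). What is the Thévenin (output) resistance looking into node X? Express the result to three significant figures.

Looking into X with the source shorted: R_th = R1·R2/(R1+R2) = 4.100 × 9.83/13.93 = 2.893 kΩ.

R_th ≈ 2.89 kΩ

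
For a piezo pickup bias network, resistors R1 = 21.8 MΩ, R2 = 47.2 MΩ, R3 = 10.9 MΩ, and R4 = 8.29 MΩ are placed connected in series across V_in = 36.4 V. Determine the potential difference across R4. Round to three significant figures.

Series total: ΣR = 21.8 + 47.2 + 10.9 + 8.29 = 88.19 MΩ.
By the voltage-divider rule, V = 36.4 × 8.290/88.19 = 3.422 V.

V ≈ 3.42 V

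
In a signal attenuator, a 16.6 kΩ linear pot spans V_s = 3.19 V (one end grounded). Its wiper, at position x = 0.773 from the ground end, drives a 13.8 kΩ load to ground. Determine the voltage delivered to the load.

Split the track: R_lower = x·R_p = 12.83 kΩ, R_upper = (1−x)·R_p = 3.768 kΩ.
(x·R_p) ‖ R_L = 6.649 kΩ.
Then V_out = V_s · 6.649/(3.768 + 6.649) = 2.036 V.

V_out ≈ 2.04 V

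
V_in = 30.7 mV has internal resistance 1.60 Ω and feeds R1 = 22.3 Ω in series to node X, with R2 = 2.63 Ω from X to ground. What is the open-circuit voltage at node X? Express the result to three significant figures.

V_th ≈ 3.04 mV

R1' = 1.60 + 22.3 = 23.90 Ω (source resistance + R1).
With X open, the divider is unloaded: V_th = 30.7 × 2.63/26.53 = 3.043 mV.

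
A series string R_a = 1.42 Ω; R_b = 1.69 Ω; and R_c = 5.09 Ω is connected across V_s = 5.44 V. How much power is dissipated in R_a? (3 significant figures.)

Series current I = V_s/ΣR = 5.44/8.200 = 0.6634 A.
P(R_a) = I²·R_a = (0.6634)² × 1.42 = 0.6250 W.

P ≈ 0.625 W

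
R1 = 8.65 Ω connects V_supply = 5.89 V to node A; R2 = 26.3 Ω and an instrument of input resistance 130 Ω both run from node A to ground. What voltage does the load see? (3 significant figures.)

R2 ‖ R_L = (26.3 × 130)/(26.3 + 130) = 21.87 Ω.
Now apply the divider: V_out = 5.89 × 0.7166 = 4.221 V.
(Unloaded it would be 4.43 V; the load pulls it down.)

V_out ≈ 4.22 V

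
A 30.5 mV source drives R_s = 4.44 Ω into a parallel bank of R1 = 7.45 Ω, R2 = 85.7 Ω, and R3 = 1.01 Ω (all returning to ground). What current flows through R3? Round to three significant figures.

I ≈ 5.00 mA

Combine the parallel branches: R_p = (1/7.45 + 1/85.7 + 1/1.01)⁻¹ = 0.8803 Ω.
V_A by voltage divider: V_A = 30.5 × 0.8803/(4.44 + 0.8803) = 5.046 mV.
Branch current I = V_A/R3 = 5.046/1.01 = 4.997 mA.
(Check via current divider: I_total = 5.733 mA; share G_k/ΣG = 0.8716 → same result.)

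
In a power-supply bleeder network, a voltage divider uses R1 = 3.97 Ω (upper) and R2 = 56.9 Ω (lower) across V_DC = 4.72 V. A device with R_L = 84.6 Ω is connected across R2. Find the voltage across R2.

The load sits in parallel with R2, giving an effective lower resistance R2' = R2·R_L/(R2+R_L) = 34.02 Ω.
Voltage divider with the loaded lower leg: V_out = 4.72 × 34.02/(3.97 + 34.02) = 4.72 × 0.8955 = 4.227 V.
(Unloaded it would be 4.41 V; the load pulls it down.)

V_out ≈ 4.23 V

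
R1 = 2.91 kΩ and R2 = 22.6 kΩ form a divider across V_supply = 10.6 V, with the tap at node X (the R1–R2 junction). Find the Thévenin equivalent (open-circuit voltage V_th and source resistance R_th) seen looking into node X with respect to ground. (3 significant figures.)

V_th ≈ 9.39 V, R_th ≈ 2.58 kΩ

Open-circuit (no load on X): V_th = V_supply · R2/(R1 + R2) = 10.6 × 22.6/(2.910 + 22.6) = 9.391 V.
Looking into X with the source shorted: R_th = R1·R2/(R1+R2) = 2.910 × 22.6/25.51 = 2.578 kΩ.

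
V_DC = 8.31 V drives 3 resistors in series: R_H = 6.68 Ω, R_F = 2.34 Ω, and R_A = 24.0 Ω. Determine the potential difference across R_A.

V ≈ 6.04 V

ΣR = 6.68 + 2.34 + 24.0 = 33.02 Ω.
By the voltage-divider rule, V = 8.31 × 24.00/33.02 = 6.040 V.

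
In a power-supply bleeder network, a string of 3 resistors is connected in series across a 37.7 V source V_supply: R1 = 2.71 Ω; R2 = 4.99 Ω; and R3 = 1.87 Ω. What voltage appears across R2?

V ≈ 19.7 V

Total series resistance ΣR = 2.71 + 4.99 + 1.87 = 9.570 Ω.
Voltage divider: V = V_supply · (4.990 / 9.570) = 37.7 × 0.5214 = 19.66 V.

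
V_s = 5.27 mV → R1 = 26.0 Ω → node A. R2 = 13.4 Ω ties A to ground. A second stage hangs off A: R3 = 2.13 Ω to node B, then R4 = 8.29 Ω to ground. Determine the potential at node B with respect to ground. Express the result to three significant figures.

Node A sees R2 in parallel with the series input of stage 2, R3 + R4 = 10.42 Ω.
R2 ‖ (R3+R4) = 5.862 Ω.
So V_A = 5.27 × 0.1840 = 0.9696 mV.
Stage 2 is unloaded, so V_B = V_A · R4/(R3+R4) = 0.9696 × 8.29/10.42 = 0.7714 mV.

V_B ≈ 0.771 mV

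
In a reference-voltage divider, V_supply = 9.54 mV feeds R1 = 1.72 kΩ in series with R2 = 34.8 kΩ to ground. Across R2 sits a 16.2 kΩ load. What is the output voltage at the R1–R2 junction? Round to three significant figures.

V_out ≈ 8.26 mV

The load sits in parallel with R2, giving an effective lower resistance R2' = R2·R_L/(R2+R_L) = 11.05 kΩ.
Voltage divider with the loaded lower leg: V_out = 9.54 × 11.05/(1.72 + 11.05) = 9.54 × 0.8654 = 8.255 mV.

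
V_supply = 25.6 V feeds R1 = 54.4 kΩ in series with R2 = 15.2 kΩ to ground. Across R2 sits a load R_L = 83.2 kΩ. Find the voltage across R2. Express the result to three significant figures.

R2 ‖ R_L = (15.2 × 83.2)/(15.2 + 83.2) = 12.85 kΩ.
Now apply the divider: V_out = 25.6 × 0.1911 = 4.892 V.
(Unloaded it would be 5.59 V; the load pulls it down.)

V_out ≈ 4.89 V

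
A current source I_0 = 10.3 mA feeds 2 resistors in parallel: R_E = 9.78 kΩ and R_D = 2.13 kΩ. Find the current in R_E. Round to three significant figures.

With just two branches, the current splits inversely with resistance.
I(R_E) = 10.3 × 2.13/(9.78 + 2.13) = 10.3 × 0.1788 = 1.842 mA.

I ≈ 1.84 mA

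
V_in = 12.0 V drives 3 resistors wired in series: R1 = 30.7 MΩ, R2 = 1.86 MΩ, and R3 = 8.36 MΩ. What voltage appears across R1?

V ≈ 9.00 V

Total series resistance ΣR = 30.7 + 1.86 + 8.36 = 40.92 MΩ.
Voltage divider: V = V_in · (30.70 / 40.92) = 12.0 × 0.7502 = 9.003 V.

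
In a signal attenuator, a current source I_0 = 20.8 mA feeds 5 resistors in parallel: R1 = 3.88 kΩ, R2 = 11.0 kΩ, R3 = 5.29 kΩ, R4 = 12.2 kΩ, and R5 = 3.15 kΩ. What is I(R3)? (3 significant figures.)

Conductances: ΣG = 1/3.88 + 1/11.0 + 1/5.29 + 1/12.2 + 1/3.15 = 0.9371 (1/kΩ).
R3 takes the fraction G_k/ΣG = 0.1890/0.9371 = 0.2017, so I = 20.8 × 0.2017 = 4.196 mA.

I ≈ 4.20 mA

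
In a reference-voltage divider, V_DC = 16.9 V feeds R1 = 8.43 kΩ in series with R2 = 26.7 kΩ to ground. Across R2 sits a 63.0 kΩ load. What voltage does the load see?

V_out ≈ 11.7 V

The load sits in parallel with R2, giving an effective lower resistance R2' = R2·R_L/(R2+R_L) = 18.75 kΩ.
Then V_out = V_DC · R2'/(R1 + R2') = 16.9 × 18.75/27.18 = 11.66 V.
(Unloaded it would be 12.8 V; the load pulls it down.)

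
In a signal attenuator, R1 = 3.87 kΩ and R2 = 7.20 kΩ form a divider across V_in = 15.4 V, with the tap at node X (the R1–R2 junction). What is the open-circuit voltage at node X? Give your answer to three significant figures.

V_th ≈ 10.0 V

With X open, the divider is unloaded: V_th = 15.4 × 7.20/11.07 = 10.02 V.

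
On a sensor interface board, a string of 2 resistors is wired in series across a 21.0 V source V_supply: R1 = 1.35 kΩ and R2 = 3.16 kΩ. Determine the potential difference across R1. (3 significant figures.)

Series total: ΣR = 1.35 + 3.16 = 4.510 kΩ.
Voltage divider: V = V_supply · (1.350 / 4.510) = 21.0 × 0.2993 = 6.286 V.

V ≈ 6.29 V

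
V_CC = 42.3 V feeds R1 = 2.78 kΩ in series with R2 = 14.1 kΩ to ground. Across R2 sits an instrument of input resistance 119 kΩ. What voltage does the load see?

R2 ‖ R_L = (14.1 × 119)/(14.1 + 119) = 12.61 kΩ.
Now apply the divider: V_out = 42.3 × 0.8193 = 34.66 V.

V_out ≈ 34.7 V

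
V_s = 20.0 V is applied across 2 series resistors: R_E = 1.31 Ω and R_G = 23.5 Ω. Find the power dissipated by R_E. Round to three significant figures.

P ≈ 0.851 W

Series current I = V_s/ΣR = 20.0/24.81 = 0.8061 A.
P = I²R = 0.6498 × 1.31 = 0.8513 W.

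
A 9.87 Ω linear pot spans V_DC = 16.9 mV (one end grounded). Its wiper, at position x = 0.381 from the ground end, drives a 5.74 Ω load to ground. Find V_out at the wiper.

The pot divides into 6.110 Ω above the wiper and 3.760 Ω below.
R_L loads the lower segment: effective lower R = 2.272 Ω.
Then V_out = V_DC · 2.272/(6.110 + 2.272) = 4.581 mV.
(Unloaded: V_out = x·V_DC = 6.44 mV.)

V_out ≈ 4.58 mV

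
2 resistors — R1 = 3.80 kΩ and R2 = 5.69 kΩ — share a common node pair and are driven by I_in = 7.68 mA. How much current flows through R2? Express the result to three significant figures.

For two parallel branches, I_k = I_in · (other R)/(sum of R).
So I = 7.68 × 3.80/9.490 = 3.075 mA.

I ≈ 3.08 mA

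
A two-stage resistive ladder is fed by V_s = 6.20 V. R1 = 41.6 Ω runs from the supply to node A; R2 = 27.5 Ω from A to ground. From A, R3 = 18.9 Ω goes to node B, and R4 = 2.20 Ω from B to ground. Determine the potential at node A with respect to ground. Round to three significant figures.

Node A sees R2 in parallel with the series input of stage 2, R3 + R4 = 21.10 Ω.
R2 ‖ (R3+R4) = 11.94 Ω.
V_A = 6.20 × 11.94/(41.6 + 11.94) = 1.383 V.

V_A ≈ 1.38 V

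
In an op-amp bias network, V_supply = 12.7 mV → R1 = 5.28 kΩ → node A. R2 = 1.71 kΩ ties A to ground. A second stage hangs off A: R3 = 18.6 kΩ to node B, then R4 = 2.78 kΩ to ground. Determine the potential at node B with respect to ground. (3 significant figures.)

V_B ≈ 0.381 mV

The second stage (R3 + R4 = 21.38 kΩ) loads node A in parallel with R2.
R2 ‖ (R3+R4) = 1.583 kΩ.
First divider: V_A = V_supply · 1.583/(5.28 + 1.583) = 2.930 mV.
Then the unloaded second divider: V_B = V_A × R4/(R3+R4) = 2.930 × 0.1300 = 0.3810 mV.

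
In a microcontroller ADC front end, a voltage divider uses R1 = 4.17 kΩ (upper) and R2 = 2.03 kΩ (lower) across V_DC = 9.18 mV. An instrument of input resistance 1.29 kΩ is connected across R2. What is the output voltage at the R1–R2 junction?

The load sits in parallel with R2, giving an effective lower resistance R2' = R2·R_L/(R2+R_L) = 0.7888 kΩ.
Voltage divider with the loaded lower leg: V_out = 9.18 × 0.7888/(4.17 + 0.7888) = 9.18 × 0.1591 = 1.460 mV.

V_out ≈ 1.46 mV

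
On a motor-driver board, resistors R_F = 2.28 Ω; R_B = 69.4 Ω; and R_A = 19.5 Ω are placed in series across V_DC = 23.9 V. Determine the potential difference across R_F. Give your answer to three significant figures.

V ≈ 0.598 V

Total series resistance ΣR = 2.28 + 69.4 + 19.5 = 91.18 Ω.
By the voltage-divider rule, V = 23.9 × 2.280/91.18 = 0.5976 V.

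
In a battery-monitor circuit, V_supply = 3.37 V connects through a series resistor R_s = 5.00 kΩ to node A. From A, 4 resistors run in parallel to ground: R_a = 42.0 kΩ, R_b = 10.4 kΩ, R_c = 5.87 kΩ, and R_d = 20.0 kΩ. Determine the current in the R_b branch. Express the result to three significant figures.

I ≈ 0.120 mA

Equivalent of the parallel group: R_p = 2.938 kΩ.
V_A by voltage divider: V_A = 3.37 × 2.938/(5.00 + 2.938) = 1.247 V.
I(R_b) = V_A / R_b = 1.247/10.4 = 0.1199 mA.
(Check via current divider: I_total = 0.4245 mA; share G_k/ΣG = 0.2825 → same result.)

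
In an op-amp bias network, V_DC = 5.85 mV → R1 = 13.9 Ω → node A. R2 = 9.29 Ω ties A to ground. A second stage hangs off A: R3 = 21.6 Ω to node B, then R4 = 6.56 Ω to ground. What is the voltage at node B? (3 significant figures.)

Node A sees R2 in parallel with the series input of stage 2, R3 + R4 = 28.16 Ω.
Effective lower resistance at A: R2 ‖ 28.16 = 6.985 Ω.
First divider: V_A = V_DC · 6.985/(13.9 + 6.985) = 1.957 mV.
Stage 2 is unloaded, so V_B = V_A · R4/(R3+R4) = 1.957 × 6.56/28.16 = 0.4558 mV.

V_B ≈ 0.456 mV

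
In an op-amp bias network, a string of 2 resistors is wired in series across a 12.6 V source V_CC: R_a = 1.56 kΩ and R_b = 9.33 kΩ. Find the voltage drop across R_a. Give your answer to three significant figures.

Series total: ΣR = 1.56 + 9.33 = 10.89 kΩ.
V = V_CC · R/ΣR = 12.6 × 0.1433 = 1.805 V.

V ≈ 1.80 V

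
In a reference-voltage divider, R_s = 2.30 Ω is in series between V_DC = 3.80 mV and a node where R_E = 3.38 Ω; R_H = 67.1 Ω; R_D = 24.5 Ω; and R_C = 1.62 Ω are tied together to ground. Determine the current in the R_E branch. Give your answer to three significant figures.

Combine the parallel branches: R_p = (1/3.38 + 1/67.1 + 1/24.5 + 1/1.62)⁻¹ = 1.032 Ω.
V_A = 3.80 × 1.032/3.332 = 1.177 mV.
I(R_E) = V_A / R_E = 1.177/3.38 = 0.3482 mA.

I ≈ 0.348 mA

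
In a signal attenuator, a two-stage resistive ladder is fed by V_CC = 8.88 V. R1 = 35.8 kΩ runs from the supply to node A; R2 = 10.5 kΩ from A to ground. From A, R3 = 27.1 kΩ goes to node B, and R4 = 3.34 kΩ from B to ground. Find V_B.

The second stage (R3 + R4 = 30.44 kΩ) loads node A in parallel with R2.
Effective lower resistance at A: R2 ‖ 30.44 = 7.807 kΩ.
So V_A = 8.88 × 0.1790 = 1.590 V.
Then the unloaded second divider: V_B = V_A × R4/(R3+R4) = 1.590 × 0.1097 = 0.1744 V.

V_B ≈ 0.174 V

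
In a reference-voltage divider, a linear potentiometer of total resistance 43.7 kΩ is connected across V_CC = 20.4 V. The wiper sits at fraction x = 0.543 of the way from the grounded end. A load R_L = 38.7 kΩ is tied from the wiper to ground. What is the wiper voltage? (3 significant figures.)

Split the track: R_lower = x·R_p = 23.73 kΩ, R_upper = (1−x)·R_p = 19.97 kΩ.
Lower segment in parallel with the load: 23.73 ‖ 38.7 = 14.71 kΩ.
Loaded-divider output: V_out = 20.4 × 0.4241 = 8.653 V.

V_out ≈ 8.65 V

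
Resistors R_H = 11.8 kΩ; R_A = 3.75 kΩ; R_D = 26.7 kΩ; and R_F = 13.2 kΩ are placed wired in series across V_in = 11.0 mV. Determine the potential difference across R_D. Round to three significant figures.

V ≈ 5.30 mV

Series total: ΣR = 11.8 + 3.75 + 26.7 + 13.2 = 55.45 kΩ.
Voltage divider: V = V_in · (26.70 / 55.45) = 11.0 × 0.4815 = 5.297 mV.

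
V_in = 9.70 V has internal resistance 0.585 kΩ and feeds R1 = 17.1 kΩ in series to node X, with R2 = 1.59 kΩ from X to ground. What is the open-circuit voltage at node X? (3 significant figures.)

V_th ≈ 0.800 V

R1' = 0.585 + 17.1 = 17.69 kΩ (source resistance + R1).
V_th is the unloaded tap voltage: V_in · R2/(R1'+R2) = 9.70 × 0.08249 = 0.8002 V.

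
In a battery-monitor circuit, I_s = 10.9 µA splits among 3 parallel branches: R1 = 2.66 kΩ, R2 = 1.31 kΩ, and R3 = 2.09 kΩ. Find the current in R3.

Conductances: ΣG = 1/2.66 + 1/1.31 + 1/2.09 = 1.618 (1/kΩ).
R3 takes the fraction G_k/ΣG = 0.4785/1.618 = 0.2958, so I = 10.9 × 0.2958 = 3.224 µA.

I ≈ 3.22 µA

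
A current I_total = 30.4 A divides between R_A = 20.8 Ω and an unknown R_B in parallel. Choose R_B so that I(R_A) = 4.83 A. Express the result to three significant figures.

The fraction through R_A equals R_B/(R_A+R_B).
4.83/30.4 = R_B/(R_A + R_B) → R_B = R_A · (0.1589)/(1 − 0.1589) = 20.8 × 0.1889 = 3.929 Ω.

R_B ≈ 3.93 Ω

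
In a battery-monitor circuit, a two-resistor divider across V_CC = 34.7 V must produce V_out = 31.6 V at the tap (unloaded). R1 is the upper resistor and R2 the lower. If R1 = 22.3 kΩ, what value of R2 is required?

R2 ≈ 227 kΩ

Required fraction k = V_out/V_CC = 0.9107.
So R2 = R1 · V_out/(V_CC − V_out) = 22.3 × 31.6/(34.7 − 31.6) = 22.3 × 10.19 = 227.3 kΩ.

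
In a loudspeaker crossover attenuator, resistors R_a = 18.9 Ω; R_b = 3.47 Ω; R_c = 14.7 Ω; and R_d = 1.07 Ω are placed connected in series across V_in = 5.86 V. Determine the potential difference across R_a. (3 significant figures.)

Total series resistance ΣR = 18.9 + 3.47 + 14.7 + 1.07 = 38.14 Ω.
Voltage divider: V = V_in · (18.90 / 38.14) = 5.86 × 0.4955 = 2.904 V.

V ≈ 2.90 V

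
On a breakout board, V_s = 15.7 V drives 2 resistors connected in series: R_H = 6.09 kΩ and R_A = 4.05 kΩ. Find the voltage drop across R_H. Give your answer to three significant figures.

V ≈ 9.43 V

ΣR = 6.09 + 4.05 = 10.14 kΩ.
By the voltage-divider rule, V = 15.7 × 6.090/10.14 = 9.429 V.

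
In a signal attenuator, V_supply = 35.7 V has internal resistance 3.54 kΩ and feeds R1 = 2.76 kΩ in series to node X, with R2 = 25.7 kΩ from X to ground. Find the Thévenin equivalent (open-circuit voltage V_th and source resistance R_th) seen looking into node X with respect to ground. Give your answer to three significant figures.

V_th ≈ 28.7 V, R_th ≈ 5.06 kΩ

R1' = 3.54 + 2.76 = 6.300 kΩ (source resistance + R1).
With X open, the divider is unloaded: V_th = 35.7 × 25.7/32.00 = 28.67 V.
With V_supply suppressed (replaced by a short), R_th = R1' ‖ R2 = (6.300 × 25.7)/(6.300 + 25.7) = 5.060 kΩ.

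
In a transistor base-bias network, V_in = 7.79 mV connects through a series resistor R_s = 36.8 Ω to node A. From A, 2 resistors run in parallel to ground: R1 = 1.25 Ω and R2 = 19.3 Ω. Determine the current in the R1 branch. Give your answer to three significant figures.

Equivalent of the parallel group: R_p = 1.174 Ω.
Node voltage V_A = V_in · R_p/(R_s + R_p) = 7.79 × 0.03092 = 0.2408 mV.
Branch current I = V_A/R1 = 0.2408/1.25 = 0.1927 mA.
(Check via current divider: I_total = 0.2051 mA; share G_k/ΣG = 0.9392 → same result.)

I ≈ 0.193 mA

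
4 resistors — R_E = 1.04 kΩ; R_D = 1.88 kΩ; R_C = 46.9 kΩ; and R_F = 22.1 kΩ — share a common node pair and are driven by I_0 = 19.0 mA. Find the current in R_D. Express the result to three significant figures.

I ≈ 6.48 mA

Conductances: ΣG = 1/1.04 + 1/1.88 + 1/46.9 + 1/22.1 = 1.560 (1/kΩ).
R_D takes the fraction G_k/ΣG = 0.5319/1.560 = 0.3410, so I = 19.0 × 0.3410 = 6.478 mA.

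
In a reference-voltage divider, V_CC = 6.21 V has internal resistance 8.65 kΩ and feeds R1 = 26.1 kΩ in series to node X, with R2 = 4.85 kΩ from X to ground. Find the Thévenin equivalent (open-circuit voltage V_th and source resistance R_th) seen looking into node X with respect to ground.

V_th ≈ 0.761 V, R_th ≈ 4.26 kΩ

R1' = 8.65 + 26.1 = 34.75 kΩ (source resistance + R1).
With X open, the divider is unloaded: V_th = 6.21 × 4.85/39.60 = 0.7606 V.
With V_CC suppressed (replaced by a short), R_th = R1' ‖ R2 = (34.75 × 4.85)/(34.75 + 4.85) = 4.256 kΩ.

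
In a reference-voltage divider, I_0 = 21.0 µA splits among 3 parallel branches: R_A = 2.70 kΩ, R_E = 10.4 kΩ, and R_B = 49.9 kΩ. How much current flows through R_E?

I ≈ 4.15 µA

Conductances: ΣG = 1/2.70 + 1/10.4 + 1/49.9 = 0.4866 (1/kΩ).
R_E takes the fraction G_k/ΣG = 0.09615/0.4866 = 0.1976, so I = 21.0 × 0.1976 = 4.150 µA.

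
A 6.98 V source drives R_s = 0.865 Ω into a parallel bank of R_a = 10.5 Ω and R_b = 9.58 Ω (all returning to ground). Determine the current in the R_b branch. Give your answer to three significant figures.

Equivalent of the parallel group: R_p = 5.009 Ω.
V_A = 6.98 × 5.009/5.874 = 5.952 V.
I(R_b) = V_A / R_b = 5.952/9.58 = 0.6213 A.
(Equivalently: I_total = 1.188 A, then current-divider fraction G_k/ΣG = 0.5229.)

I ≈ 0.621 A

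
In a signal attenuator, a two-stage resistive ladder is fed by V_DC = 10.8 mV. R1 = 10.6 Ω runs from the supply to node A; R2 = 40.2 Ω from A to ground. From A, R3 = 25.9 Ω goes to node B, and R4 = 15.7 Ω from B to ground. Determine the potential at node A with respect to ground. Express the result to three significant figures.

V_A ≈ 7.11 mV

Looking into the second stage from A: R3 + R4 = 41.60 Ω appears in parallel with R2.
R2 ‖ (R3+R4) = 20.44 Ω.
So V_A = 10.8 × 0.6585 = 7.112 mV.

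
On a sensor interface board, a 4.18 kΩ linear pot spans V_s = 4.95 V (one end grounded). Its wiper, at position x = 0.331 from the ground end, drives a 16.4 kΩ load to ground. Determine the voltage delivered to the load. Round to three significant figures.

Lower segment x·R_p = 1.384 kΩ; upper segment (1−x)·R_p = 2.796 kΩ.
Lower segment in parallel with the load: 1.384 ‖ 16.4 = 1.276 kΩ.
Then V_out = V_s · 1.276/(2.796 + 1.276) = 1.551 V.

V_out ≈ 1.55 V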